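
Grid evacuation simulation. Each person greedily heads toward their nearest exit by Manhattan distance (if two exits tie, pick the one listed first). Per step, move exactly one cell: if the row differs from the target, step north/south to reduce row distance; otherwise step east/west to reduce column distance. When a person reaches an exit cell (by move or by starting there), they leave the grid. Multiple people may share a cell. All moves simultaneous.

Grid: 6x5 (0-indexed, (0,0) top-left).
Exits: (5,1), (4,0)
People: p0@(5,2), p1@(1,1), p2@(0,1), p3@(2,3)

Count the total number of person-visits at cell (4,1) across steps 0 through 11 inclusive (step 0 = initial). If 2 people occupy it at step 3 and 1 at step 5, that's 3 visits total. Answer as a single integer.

Answer: 2

Derivation:
Step 0: p0@(5,2) p1@(1,1) p2@(0,1) p3@(2,3) -> at (4,1): 0 [-], cum=0
Step 1: p0@ESC p1@(2,1) p2@(1,1) p3@(3,3) -> at (4,1): 0 [-], cum=0
Step 2: p0@ESC p1@(3,1) p2@(2,1) p3@(4,3) -> at (4,1): 0 [-], cum=0
Step 3: p0@ESC p1@(4,1) p2@(3,1) p3@(5,3) -> at (4,1): 1 [p1], cum=1
Step 4: p0@ESC p1@ESC p2@(4,1) p3@(5,2) -> at (4,1): 1 [p2], cum=2
Step 5: p0@ESC p1@ESC p2@ESC p3@ESC -> at (4,1): 0 [-], cum=2
Total visits = 2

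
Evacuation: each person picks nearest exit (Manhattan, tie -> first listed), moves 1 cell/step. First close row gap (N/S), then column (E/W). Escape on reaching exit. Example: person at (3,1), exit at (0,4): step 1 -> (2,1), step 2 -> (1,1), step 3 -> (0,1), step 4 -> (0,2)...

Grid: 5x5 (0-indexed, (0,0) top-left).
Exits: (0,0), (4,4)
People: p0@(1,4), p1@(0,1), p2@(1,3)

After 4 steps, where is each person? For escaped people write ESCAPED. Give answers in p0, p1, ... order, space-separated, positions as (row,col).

Step 1: p0:(1,4)->(2,4) | p1:(0,1)->(0,0)->EXIT | p2:(1,3)->(0,3)
Step 2: p0:(2,4)->(3,4) | p1:escaped | p2:(0,3)->(0,2)
Step 3: p0:(3,4)->(4,4)->EXIT | p1:escaped | p2:(0,2)->(0,1)
Step 4: p0:escaped | p1:escaped | p2:(0,1)->(0,0)->EXIT

ESCAPED ESCAPED ESCAPED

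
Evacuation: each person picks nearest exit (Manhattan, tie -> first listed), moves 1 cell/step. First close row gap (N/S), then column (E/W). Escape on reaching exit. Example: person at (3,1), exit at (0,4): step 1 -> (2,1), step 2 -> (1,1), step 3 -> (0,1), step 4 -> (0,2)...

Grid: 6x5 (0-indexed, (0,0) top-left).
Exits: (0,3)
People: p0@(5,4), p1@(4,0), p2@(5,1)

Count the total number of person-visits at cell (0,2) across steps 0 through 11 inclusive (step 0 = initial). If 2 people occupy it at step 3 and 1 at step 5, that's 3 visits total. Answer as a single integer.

Step 0: p0@(5,4) p1@(4,0) p2@(5,1) -> at (0,2): 0 [-], cum=0
Step 1: p0@(4,4) p1@(3,0) p2@(4,1) -> at (0,2): 0 [-], cum=0
Step 2: p0@(3,4) p1@(2,0) p2@(3,1) -> at (0,2): 0 [-], cum=0
Step 3: p0@(2,4) p1@(1,0) p2@(2,1) -> at (0,2): 0 [-], cum=0
Step 4: p0@(1,4) p1@(0,0) p2@(1,1) -> at (0,2): 0 [-], cum=0
Step 5: p0@(0,4) p1@(0,1) p2@(0,1) -> at (0,2): 0 [-], cum=0
Step 6: p0@ESC p1@(0,2) p2@(0,2) -> at (0,2): 2 [p1,p2], cum=2
Step 7: p0@ESC p1@ESC p2@ESC -> at (0,2): 0 [-], cum=2
Total visits = 2

Answer: 2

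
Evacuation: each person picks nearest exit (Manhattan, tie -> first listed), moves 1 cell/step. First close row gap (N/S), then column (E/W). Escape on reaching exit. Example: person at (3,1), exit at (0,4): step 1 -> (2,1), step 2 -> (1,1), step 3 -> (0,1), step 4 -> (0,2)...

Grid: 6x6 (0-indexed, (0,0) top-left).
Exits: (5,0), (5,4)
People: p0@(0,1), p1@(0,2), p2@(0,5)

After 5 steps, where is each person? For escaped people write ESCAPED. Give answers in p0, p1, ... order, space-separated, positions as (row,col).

Step 1: p0:(0,1)->(1,1) | p1:(0,2)->(1,2) | p2:(0,5)->(1,5)
Step 2: p0:(1,1)->(2,1) | p1:(1,2)->(2,2) | p2:(1,5)->(2,5)
Step 3: p0:(2,1)->(3,1) | p1:(2,2)->(3,2) | p2:(2,5)->(3,5)
Step 4: p0:(3,1)->(4,1) | p1:(3,2)->(4,2) | p2:(3,5)->(4,5)
Step 5: p0:(4,1)->(5,1) | p1:(4,2)->(5,2) | p2:(4,5)->(5,5)

(5,1) (5,2) (5,5)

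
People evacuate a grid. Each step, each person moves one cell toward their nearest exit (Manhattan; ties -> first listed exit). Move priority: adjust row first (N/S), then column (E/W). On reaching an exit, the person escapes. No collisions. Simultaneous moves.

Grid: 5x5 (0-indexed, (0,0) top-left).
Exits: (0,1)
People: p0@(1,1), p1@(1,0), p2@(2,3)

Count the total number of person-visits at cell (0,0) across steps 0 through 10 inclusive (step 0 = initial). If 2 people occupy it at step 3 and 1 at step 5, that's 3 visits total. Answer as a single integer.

Step 0: p0@(1,1) p1@(1,0) p2@(2,3) -> at (0,0): 0 [-], cum=0
Step 1: p0@ESC p1@(0,0) p2@(1,3) -> at (0,0): 1 [p1], cum=1
Step 2: p0@ESC p1@ESC p2@(0,3) -> at (0,0): 0 [-], cum=1
Step 3: p0@ESC p1@ESC p2@(0,2) -> at (0,0): 0 [-], cum=1
Step 4: p0@ESC p1@ESC p2@ESC -> at (0,0): 0 [-], cum=1
Total visits = 1

Answer: 1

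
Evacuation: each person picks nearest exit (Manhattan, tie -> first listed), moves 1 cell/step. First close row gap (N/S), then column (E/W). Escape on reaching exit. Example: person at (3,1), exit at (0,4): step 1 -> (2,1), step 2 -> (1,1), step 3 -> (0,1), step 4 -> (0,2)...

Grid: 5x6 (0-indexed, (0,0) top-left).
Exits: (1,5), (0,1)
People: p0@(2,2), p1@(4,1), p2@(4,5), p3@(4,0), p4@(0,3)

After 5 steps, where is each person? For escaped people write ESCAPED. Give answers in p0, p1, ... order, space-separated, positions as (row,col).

Step 1: p0:(2,2)->(1,2) | p1:(4,1)->(3,1) | p2:(4,5)->(3,5) | p3:(4,0)->(3,0) | p4:(0,3)->(0,2)
Step 2: p0:(1,2)->(0,2) | p1:(3,1)->(2,1) | p2:(3,5)->(2,5) | p3:(3,0)->(2,0) | p4:(0,2)->(0,1)->EXIT
Step 3: p0:(0,2)->(0,1)->EXIT | p1:(2,1)->(1,1) | p2:(2,5)->(1,5)->EXIT | p3:(2,0)->(1,0) | p4:escaped
Step 4: p0:escaped | p1:(1,1)->(0,1)->EXIT | p2:escaped | p3:(1,0)->(0,0) | p4:escaped
Step 5: p0:escaped | p1:escaped | p2:escaped | p3:(0,0)->(0,1)->EXIT | p4:escaped

ESCAPED ESCAPED ESCAPED ESCAPED ESCAPED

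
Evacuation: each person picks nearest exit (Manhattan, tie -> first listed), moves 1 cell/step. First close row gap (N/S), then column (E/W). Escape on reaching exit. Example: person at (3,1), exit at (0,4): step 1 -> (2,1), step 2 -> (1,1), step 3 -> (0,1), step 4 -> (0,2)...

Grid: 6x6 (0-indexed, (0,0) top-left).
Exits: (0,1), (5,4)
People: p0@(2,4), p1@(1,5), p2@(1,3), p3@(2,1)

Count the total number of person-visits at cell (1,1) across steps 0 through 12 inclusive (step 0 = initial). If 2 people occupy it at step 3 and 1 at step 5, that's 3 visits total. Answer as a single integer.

Answer: 1

Derivation:
Step 0: p0@(2,4) p1@(1,5) p2@(1,3) p3@(2,1) -> at (1,1): 0 [-], cum=0
Step 1: p0@(3,4) p1@(0,5) p2@(0,3) p3@(1,1) -> at (1,1): 1 [p3], cum=1
Step 2: p0@(4,4) p1@(0,4) p2@(0,2) p3@ESC -> at (1,1): 0 [-], cum=1
Step 3: p0@ESC p1@(0,3) p2@ESC p3@ESC -> at (1,1): 0 [-], cum=1
Step 4: p0@ESC p1@(0,2) p2@ESC p3@ESC -> at (1,1): 0 [-], cum=1
Step 5: p0@ESC p1@ESC p2@ESC p3@ESC -> at (1,1): 0 [-], cum=1
Total visits = 1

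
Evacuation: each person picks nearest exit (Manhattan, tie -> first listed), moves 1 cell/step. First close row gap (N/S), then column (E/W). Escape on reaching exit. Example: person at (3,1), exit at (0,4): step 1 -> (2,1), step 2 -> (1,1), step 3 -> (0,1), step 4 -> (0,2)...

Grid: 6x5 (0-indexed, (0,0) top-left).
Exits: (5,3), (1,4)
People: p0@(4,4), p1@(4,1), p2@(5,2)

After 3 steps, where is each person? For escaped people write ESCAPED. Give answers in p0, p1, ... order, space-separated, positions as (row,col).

Step 1: p0:(4,4)->(5,4) | p1:(4,1)->(5,1) | p2:(5,2)->(5,3)->EXIT
Step 2: p0:(5,4)->(5,3)->EXIT | p1:(5,1)->(5,2) | p2:escaped
Step 3: p0:escaped | p1:(5,2)->(5,3)->EXIT | p2:escaped

ESCAPED ESCAPED ESCAPED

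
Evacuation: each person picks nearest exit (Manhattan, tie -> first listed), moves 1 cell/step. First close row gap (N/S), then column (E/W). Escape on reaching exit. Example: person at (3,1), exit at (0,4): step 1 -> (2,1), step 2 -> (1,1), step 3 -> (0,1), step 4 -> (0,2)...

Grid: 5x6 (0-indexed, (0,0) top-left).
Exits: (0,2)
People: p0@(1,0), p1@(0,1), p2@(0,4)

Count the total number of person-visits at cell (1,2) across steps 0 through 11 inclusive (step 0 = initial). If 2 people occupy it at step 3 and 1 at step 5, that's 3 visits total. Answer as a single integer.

Answer: 0

Derivation:
Step 0: p0@(1,0) p1@(0,1) p2@(0,4) -> at (1,2): 0 [-], cum=0
Step 1: p0@(0,0) p1@ESC p2@(0,3) -> at (1,2): 0 [-], cum=0
Step 2: p0@(0,1) p1@ESC p2@ESC -> at (1,2): 0 [-], cum=0
Step 3: p0@ESC p1@ESC p2@ESC -> at (1,2): 0 [-], cum=0
Total visits = 0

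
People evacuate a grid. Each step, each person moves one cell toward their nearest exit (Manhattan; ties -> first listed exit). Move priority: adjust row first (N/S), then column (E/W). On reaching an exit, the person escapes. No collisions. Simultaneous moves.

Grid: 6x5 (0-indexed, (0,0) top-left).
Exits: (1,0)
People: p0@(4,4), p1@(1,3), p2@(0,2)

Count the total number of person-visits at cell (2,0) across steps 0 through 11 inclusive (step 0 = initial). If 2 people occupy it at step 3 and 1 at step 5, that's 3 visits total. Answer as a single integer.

Answer: 0

Derivation:
Step 0: p0@(4,4) p1@(1,3) p2@(0,2) -> at (2,0): 0 [-], cum=0
Step 1: p0@(3,4) p1@(1,2) p2@(1,2) -> at (2,0): 0 [-], cum=0
Step 2: p0@(2,4) p1@(1,1) p2@(1,1) -> at (2,0): 0 [-], cum=0
Step 3: p0@(1,4) p1@ESC p2@ESC -> at (2,0): 0 [-], cum=0
Step 4: p0@(1,3) p1@ESC p2@ESC -> at (2,0): 0 [-], cum=0
Step 5: p0@(1,2) p1@ESC p2@ESC -> at (2,0): 0 [-], cum=0
Step 6: p0@(1,1) p1@ESC p2@ESC -> at (2,0): 0 [-], cum=0
Step 7: p0@ESC p1@ESC p2@ESC -> at (2,0): 0 [-], cum=0
Total visits = 0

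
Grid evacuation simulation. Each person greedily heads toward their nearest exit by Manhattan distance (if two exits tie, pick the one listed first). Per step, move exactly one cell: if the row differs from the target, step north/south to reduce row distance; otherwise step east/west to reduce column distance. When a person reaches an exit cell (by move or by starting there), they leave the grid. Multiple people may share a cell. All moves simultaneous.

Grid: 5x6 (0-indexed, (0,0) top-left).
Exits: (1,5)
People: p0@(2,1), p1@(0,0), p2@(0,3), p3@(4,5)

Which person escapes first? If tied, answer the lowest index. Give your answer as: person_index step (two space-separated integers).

Step 1: p0:(2,1)->(1,1) | p1:(0,0)->(1,0) | p2:(0,3)->(1,3) | p3:(4,5)->(3,5)
Step 2: p0:(1,1)->(1,2) | p1:(1,0)->(1,1) | p2:(1,3)->(1,4) | p3:(3,5)->(2,5)
Step 3: p0:(1,2)->(1,3) | p1:(1,1)->(1,2) | p2:(1,4)->(1,5)->EXIT | p3:(2,5)->(1,5)->EXIT
Step 4: p0:(1,3)->(1,4) | p1:(1,2)->(1,3) | p2:escaped | p3:escaped
Step 5: p0:(1,4)->(1,5)->EXIT | p1:(1,3)->(1,4) | p2:escaped | p3:escaped
Step 6: p0:escaped | p1:(1,4)->(1,5)->EXIT | p2:escaped | p3:escaped
Exit steps: [5, 6, 3, 3]
First to escape: p2 at step 3

Answer: 2 3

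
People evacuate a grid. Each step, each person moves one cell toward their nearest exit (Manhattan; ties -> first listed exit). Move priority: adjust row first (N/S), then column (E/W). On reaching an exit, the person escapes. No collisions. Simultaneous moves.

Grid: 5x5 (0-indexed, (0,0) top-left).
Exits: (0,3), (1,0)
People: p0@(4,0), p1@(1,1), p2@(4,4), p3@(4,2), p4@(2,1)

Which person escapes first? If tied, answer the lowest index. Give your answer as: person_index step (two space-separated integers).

Answer: 1 1

Derivation:
Step 1: p0:(4,0)->(3,0) | p1:(1,1)->(1,0)->EXIT | p2:(4,4)->(3,4) | p3:(4,2)->(3,2) | p4:(2,1)->(1,1)
Step 2: p0:(3,0)->(2,0) | p1:escaped | p2:(3,4)->(2,4) | p3:(3,2)->(2,2) | p4:(1,1)->(1,0)->EXIT
Step 3: p0:(2,0)->(1,0)->EXIT | p1:escaped | p2:(2,4)->(1,4) | p3:(2,2)->(1,2) | p4:escaped
Step 4: p0:escaped | p1:escaped | p2:(1,4)->(0,4) | p3:(1,2)->(0,2) | p4:escaped
Step 5: p0:escaped | p1:escaped | p2:(0,4)->(0,3)->EXIT | p3:(0,2)->(0,3)->EXIT | p4:escaped
Exit steps: [3, 1, 5, 5, 2]
First to escape: p1 at step 1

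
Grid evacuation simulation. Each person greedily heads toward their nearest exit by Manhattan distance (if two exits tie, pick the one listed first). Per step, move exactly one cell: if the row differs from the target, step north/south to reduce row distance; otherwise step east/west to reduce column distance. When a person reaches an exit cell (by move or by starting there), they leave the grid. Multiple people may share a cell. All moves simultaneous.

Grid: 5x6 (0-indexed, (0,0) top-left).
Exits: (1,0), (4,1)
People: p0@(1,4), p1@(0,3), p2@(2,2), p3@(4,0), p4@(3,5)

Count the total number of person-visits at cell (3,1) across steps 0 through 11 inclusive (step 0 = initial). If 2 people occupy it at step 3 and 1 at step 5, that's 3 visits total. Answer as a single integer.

Answer: 0

Derivation:
Step 0: p0@(1,4) p1@(0,3) p2@(2,2) p3@(4,0) p4@(3,5) -> at (3,1): 0 [-], cum=0
Step 1: p0@(1,3) p1@(1,3) p2@(1,2) p3@ESC p4@(4,5) -> at (3,1): 0 [-], cum=0
Step 2: p0@(1,2) p1@(1,2) p2@(1,1) p3@ESC p4@(4,4) -> at (3,1): 0 [-], cum=0
Step 3: p0@(1,1) p1@(1,1) p2@ESC p3@ESC p4@(4,3) -> at (3,1): 0 [-], cum=0
Step 4: p0@ESC p1@ESC p2@ESC p3@ESC p4@(4,2) -> at (3,1): 0 [-], cum=0
Step 5: p0@ESC p1@ESC p2@ESC p3@ESC p4@ESC -> at (3,1): 0 [-], cum=0
Total visits = 0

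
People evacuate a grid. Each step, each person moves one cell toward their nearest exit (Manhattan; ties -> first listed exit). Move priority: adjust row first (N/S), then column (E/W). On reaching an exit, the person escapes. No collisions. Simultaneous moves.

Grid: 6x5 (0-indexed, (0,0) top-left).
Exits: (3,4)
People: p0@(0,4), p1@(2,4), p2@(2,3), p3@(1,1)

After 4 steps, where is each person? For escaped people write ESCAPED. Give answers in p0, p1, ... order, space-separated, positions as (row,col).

Step 1: p0:(0,4)->(1,4) | p1:(2,4)->(3,4)->EXIT | p2:(2,3)->(3,3) | p3:(1,1)->(2,1)
Step 2: p0:(1,4)->(2,4) | p1:escaped | p2:(3,3)->(3,4)->EXIT | p3:(2,1)->(3,1)
Step 3: p0:(2,4)->(3,4)->EXIT | p1:escaped | p2:escaped | p3:(3,1)->(3,2)
Step 4: p0:escaped | p1:escaped | p2:escaped | p3:(3,2)->(3,3)

ESCAPED ESCAPED ESCAPED (3,3)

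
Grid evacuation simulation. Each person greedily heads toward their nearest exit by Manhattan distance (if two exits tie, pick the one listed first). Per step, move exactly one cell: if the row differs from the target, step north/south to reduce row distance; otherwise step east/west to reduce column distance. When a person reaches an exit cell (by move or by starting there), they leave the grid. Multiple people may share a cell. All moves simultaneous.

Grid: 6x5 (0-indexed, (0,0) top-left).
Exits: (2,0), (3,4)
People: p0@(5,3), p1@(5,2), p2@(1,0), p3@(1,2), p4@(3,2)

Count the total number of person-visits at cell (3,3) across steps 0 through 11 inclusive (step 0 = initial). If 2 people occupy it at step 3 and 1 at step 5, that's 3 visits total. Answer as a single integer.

Step 0: p0@(5,3) p1@(5,2) p2@(1,0) p3@(1,2) p4@(3,2) -> at (3,3): 0 [-], cum=0
Step 1: p0@(4,3) p1@(4,2) p2@ESC p3@(2,2) p4@(3,3) -> at (3,3): 1 [p4], cum=1
Step 2: p0@(3,3) p1@(3,2) p2@ESC p3@(2,1) p4@ESC -> at (3,3): 1 [p0], cum=2
Step 3: p0@ESC p1@(3,3) p2@ESC p3@ESC p4@ESC -> at (3,3): 1 [p1], cum=3
Step 4: p0@ESC p1@ESC p2@ESC p3@ESC p4@ESC -> at (3,3): 0 [-], cum=3
Total visits = 3

Answer: 3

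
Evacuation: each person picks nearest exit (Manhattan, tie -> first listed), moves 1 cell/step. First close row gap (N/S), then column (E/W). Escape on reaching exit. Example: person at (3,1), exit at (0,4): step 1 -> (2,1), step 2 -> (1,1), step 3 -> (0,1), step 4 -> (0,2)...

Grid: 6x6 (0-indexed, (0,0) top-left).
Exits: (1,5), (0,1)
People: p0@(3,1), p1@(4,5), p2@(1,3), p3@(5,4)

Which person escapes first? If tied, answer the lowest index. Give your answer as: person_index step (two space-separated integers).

Answer: 2 2

Derivation:
Step 1: p0:(3,1)->(2,1) | p1:(4,5)->(3,5) | p2:(1,3)->(1,4) | p3:(5,4)->(4,4)
Step 2: p0:(2,1)->(1,1) | p1:(3,5)->(2,5) | p2:(1,4)->(1,5)->EXIT | p3:(4,4)->(3,4)
Step 3: p0:(1,1)->(0,1)->EXIT | p1:(2,5)->(1,5)->EXIT | p2:escaped | p3:(3,4)->(2,4)
Step 4: p0:escaped | p1:escaped | p2:escaped | p3:(2,4)->(1,4)
Step 5: p0:escaped | p1:escaped | p2:escaped | p3:(1,4)->(1,5)->EXIT
Exit steps: [3, 3, 2, 5]
First to escape: p2 at step 2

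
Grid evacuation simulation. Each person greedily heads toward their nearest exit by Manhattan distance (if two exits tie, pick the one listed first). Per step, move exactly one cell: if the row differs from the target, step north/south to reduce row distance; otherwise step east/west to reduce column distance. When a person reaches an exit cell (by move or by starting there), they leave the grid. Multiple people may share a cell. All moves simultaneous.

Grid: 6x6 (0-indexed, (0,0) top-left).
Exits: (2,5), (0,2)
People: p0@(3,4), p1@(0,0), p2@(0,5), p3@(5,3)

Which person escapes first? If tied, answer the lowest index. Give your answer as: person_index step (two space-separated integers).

Step 1: p0:(3,4)->(2,4) | p1:(0,0)->(0,1) | p2:(0,5)->(1,5) | p3:(5,3)->(4,3)
Step 2: p0:(2,4)->(2,5)->EXIT | p1:(0,1)->(0,2)->EXIT | p2:(1,5)->(2,5)->EXIT | p3:(4,3)->(3,3)
Step 3: p0:escaped | p1:escaped | p2:escaped | p3:(3,3)->(2,3)
Step 4: p0:escaped | p1:escaped | p2:escaped | p3:(2,3)->(2,4)
Step 5: p0:escaped | p1:escaped | p2:escaped | p3:(2,4)->(2,5)->EXIT
Exit steps: [2, 2, 2, 5]
First to escape: p0 at step 2

Answer: 0 2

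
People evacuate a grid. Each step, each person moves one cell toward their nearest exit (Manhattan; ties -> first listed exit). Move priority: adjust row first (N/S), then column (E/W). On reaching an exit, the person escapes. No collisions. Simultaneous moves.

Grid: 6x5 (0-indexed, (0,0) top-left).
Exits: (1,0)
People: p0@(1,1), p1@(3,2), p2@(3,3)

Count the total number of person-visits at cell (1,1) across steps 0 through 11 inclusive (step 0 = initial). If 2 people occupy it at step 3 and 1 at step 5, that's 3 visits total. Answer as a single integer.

Answer: 3

Derivation:
Step 0: p0@(1,1) p1@(3,2) p2@(3,3) -> at (1,1): 1 [p0], cum=1
Step 1: p0@ESC p1@(2,2) p2@(2,3) -> at (1,1): 0 [-], cum=1
Step 2: p0@ESC p1@(1,2) p2@(1,3) -> at (1,1): 0 [-], cum=1
Step 3: p0@ESC p1@(1,1) p2@(1,2) -> at (1,1): 1 [p1], cum=2
Step 4: p0@ESC p1@ESC p2@(1,1) -> at (1,1): 1 [p2], cum=3
Step 5: p0@ESC p1@ESC p2@ESC -> at (1,1): 0 [-], cum=3
Total visits = 3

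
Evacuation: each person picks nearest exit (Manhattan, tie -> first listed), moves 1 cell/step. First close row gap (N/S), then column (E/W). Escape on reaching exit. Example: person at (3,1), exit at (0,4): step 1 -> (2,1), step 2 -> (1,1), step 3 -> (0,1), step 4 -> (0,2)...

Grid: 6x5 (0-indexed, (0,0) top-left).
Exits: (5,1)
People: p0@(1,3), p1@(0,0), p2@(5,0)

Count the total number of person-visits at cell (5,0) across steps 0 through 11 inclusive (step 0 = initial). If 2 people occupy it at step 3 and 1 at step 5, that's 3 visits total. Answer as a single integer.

Step 0: p0@(1,3) p1@(0,0) p2@(5,0) -> at (5,0): 1 [p2], cum=1
Step 1: p0@(2,3) p1@(1,0) p2@ESC -> at (5,0): 0 [-], cum=1
Step 2: p0@(3,3) p1@(2,0) p2@ESC -> at (5,0): 0 [-], cum=1
Step 3: p0@(4,3) p1@(3,0) p2@ESC -> at (5,0): 0 [-], cum=1
Step 4: p0@(5,3) p1@(4,0) p2@ESC -> at (5,0): 0 [-], cum=1
Step 5: p0@(5,2) p1@(5,0) p2@ESC -> at (5,0): 1 [p1], cum=2
Step 6: p0@ESC p1@ESC p2@ESC -> at (5,0): 0 [-], cum=2
Total visits = 2

Answer: 2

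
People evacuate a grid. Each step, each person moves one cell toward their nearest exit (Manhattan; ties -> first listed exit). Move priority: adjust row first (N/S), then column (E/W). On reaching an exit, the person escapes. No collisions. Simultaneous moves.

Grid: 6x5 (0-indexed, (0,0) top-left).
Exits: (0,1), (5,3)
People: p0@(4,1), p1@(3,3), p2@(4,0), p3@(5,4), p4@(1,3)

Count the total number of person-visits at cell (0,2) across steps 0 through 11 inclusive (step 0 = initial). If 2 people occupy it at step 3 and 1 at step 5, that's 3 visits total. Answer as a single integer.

Step 0: p0@(4,1) p1@(3,3) p2@(4,0) p3@(5,4) p4@(1,3) -> at (0,2): 0 [-], cum=0
Step 1: p0@(5,1) p1@(4,3) p2@(5,0) p3@ESC p4@(0,3) -> at (0,2): 0 [-], cum=0
Step 2: p0@(5,2) p1@ESC p2@(5,1) p3@ESC p4@(0,2) -> at (0,2): 1 [p4], cum=1
Step 3: p0@ESC p1@ESC p2@(5,2) p3@ESC p4@ESC -> at (0,2): 0 [-], cum=1
Step 4: p0@ESC p1@ESC p2@ESC p3@ESC p4@ESC -> at (0,2): 0 [-], cum=1
Total visits = 1

Answer: 1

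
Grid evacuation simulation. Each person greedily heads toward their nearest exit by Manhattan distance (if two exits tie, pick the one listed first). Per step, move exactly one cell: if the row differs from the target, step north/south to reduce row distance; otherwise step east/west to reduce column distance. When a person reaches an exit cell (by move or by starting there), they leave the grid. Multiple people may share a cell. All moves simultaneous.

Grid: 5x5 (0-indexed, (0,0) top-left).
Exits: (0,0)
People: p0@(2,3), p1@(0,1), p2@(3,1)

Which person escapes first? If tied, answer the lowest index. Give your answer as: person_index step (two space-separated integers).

Answer: 1 1

Derivation:
Step 1: p0:(2,3)->(1,3) | p1:(0,1)->(0,0)->EXIT | p2:(3,1)->(2,1)
Step 2: p0:(1,3)->(0,3) | p1:escaped | p2:(2,1)->(1,1)
Step 3: p0:(0,3)->(0,2) | p1:escaped | p2:(1,1)->(0,1)
Step 4: p0:(0,2)->(0,1) | p1:escaped | p2:(0,1)->(0,0)->EXIT
Step 5: p0:(0,1)->(0,0)->EXIT | p1:escaped | p2:escaped
Exit steps: [5, 1, 4]
First to escape: p1 at step 1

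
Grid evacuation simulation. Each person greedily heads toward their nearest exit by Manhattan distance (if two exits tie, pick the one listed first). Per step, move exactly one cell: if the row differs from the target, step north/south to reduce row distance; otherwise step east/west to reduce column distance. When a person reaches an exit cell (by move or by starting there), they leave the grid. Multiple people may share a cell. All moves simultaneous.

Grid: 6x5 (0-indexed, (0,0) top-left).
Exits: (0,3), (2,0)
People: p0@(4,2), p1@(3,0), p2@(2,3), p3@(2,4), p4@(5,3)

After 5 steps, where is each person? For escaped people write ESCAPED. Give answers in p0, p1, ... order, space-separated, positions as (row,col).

Step 1: p0:(4,2)->(3,2) | p1:(3,0)->(2,0)->EXIT | p2:(2,3)->(1,3) | p3:(2,4)->(1,4) | p4:(5,3)->(4,3)
Step 2: p0:(3,2)->(2,2) | p1:escaped | p2:(1,3)->(0,3)->EXIT | p3:(1,4)->(0,4) | p4:(4,3)->(3,3)
Step 3: p0:(2,2)->(2,1) | p1:escaped | p2:escaped | p3:(0,4)->(0,3)->EXIT | p4:(3,3)->(2,3)
Step 4: p0:(2,1)->(2,0)->EXIT | p1:escaped | p2:escaped | p3:escaped | p4:(2,3)->(1,3)
Step 5: p0:escaped | p1:escaped | p2:escaped | p3:escaped | p4:(1,3)->(0,3)->EXIT

ESCAPED ESCAPED ESCAPED ESCAPED ESCAPED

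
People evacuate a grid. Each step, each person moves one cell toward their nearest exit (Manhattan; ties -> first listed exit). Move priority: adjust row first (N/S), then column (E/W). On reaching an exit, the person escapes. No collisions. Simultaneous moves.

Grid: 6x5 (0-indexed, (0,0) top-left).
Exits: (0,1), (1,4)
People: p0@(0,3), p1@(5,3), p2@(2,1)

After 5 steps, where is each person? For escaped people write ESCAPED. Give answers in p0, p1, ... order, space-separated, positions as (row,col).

Step 1: p0:(0,3)->(0,2) | p1:(5,3)->(4,3) | p2:(2,1)->(1,1)
Step 2: p0:(0,2)->(0,1)->EXIT | p1:(4,3)->(3,3) | p2:(1,1)->(0,1)->EXIT
Step 3: p0:escaped | p1:(3,3)->(2,3) | p2:escaped
Step 4: p0:escaped | p1:(2,3)->(1,3) | p2:escaped
Step 5: p0:escaped | p1:(1,3)->(1,4)->EXIT | p2:escaped

ESCAPED ESCAPED ESCAPED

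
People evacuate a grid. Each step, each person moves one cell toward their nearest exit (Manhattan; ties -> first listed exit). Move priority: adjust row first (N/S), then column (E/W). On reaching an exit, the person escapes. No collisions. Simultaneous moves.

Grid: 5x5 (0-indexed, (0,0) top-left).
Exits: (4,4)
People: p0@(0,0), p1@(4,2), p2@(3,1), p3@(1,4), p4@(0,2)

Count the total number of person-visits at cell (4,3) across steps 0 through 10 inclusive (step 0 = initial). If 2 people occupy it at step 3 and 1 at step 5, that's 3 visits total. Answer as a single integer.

Answer: 4

Derivation:
Step 0: p0@(0,0) p1@(4,2) p2@(3,1) p3@(1,4) p4@(0,2) -> at (4,3): 0 [-], cum=0
Step 1: p0@(1,0) p1@(4,3) p2@(4,1) p3@(2,4) p4@(1,2) -> at (4,3): 1 [p1], cum=1
Step 2: p0@(2,0) p1@ESC p2@(4,2) p3@(3,4) p4@(2,2) -> at (4,3): 0 [-], cum=1
Step 3: p0@(3,0) p1@ESC p2@(4,3) p3@ESC p4@(3,2) -> at (4,3): 1 [p2], cum=2
Step 4: p0@(4,0) p1@ESC p2@ESC p3@ESC p4@(4,2) -> at (4,3): 0 [-], cum=2
Step 5: p0@(4,1) p1@ESC p2@ESC p3@ESC p4@(4,3) -> at (4,3): 1 [p4], cum=3
Step 6: p0@(4,2) p1@ESC p2@ESC p3@ESC p4@ESC -> at (4,3): 0 [-], cum=3
Step 7: p0@(4,3) p1@ESC p2@ESC p3@ESC p4@ESC -> at (4,3): 1 [p0], cum=4
Step 8: p0@ESC p1@ESC p2@ESC p3@ESC p4@ESC -> at (4,3): 0 [-], cum=4
Total visits = 4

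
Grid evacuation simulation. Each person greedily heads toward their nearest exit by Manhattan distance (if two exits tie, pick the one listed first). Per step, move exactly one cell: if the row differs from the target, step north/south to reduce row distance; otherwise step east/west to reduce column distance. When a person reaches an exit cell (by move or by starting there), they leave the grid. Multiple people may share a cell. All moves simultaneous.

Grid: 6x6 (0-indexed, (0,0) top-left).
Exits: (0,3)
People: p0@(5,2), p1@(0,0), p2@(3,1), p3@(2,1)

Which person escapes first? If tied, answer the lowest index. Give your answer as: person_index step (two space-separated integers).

Answer: 1 3

Derivation:
Step 1: p0:(5,2)->(4,2) | p1:(0,0)->(0,1) | p2:(3,1)->(2,1) | p3:(2,1)->(1,1)
Step 2: p0:(4,2)->(3,2) | p1:(0,1)->(0,2) | p2:(2,1)->(1,1) | p3:(1,1)->(0,1)
Step 3: p0:(3,2)->(2,2) | p1:(0,2)->(0,3)->EXIT | p2:(1,1)->(0,1) | p3:(0,1)->(0,2)
Step 4: p0:(2,2)->(1,2) | p1:escaped | p2:(0,1)->(0,2) | p3:(0,2)->(0,3)->EXIT
Step 5: p0:(1,2)->(0,2) | p1:escaped | p2:(0,2)->(0,3)->EXIT | p3:escaped
Step 6: p0:(0,2)->(0,3)->EXIT | p1:escaped | p2:escaped | p3:escaped
Exit steps: [6, 3, 5, 4]
First to escape: p1 at step 3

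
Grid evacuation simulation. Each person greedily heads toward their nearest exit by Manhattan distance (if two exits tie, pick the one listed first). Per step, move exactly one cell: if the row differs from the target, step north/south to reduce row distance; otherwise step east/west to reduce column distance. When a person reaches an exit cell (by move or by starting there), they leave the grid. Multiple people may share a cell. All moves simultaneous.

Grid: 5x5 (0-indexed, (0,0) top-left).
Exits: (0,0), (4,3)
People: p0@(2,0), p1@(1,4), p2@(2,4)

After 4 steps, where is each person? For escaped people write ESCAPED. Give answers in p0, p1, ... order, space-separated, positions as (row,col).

Step 1: p0:(2,0)->(1,0) | p1:(1,4)->(2,4) | p2:(2,4)->(3,4)
Step 2: p0:(1,0)->(0,0)->EXIT | p1:(2,4)->(3,4) | p2:(3,4)->(4,4)
Step 3: p0:escaped | p1:(3,4)->(4,4) | p2:(4,4)->(4,3)->EXIT
Step 4: p0:escaped | p1:(4,4)->(4,3)->EXIT | p2:escaped

ESCAPED ESCAPED ESCAPED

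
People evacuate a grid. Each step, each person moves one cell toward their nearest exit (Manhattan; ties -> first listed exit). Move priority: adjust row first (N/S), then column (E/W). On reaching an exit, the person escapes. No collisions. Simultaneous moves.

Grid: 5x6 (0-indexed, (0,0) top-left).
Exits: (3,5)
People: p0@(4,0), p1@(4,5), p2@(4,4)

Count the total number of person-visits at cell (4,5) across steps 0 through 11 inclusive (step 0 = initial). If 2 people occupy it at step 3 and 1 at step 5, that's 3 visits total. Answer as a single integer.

Answer: 1

Derivation:
Step 0: p0@(4,0) p1@(4,5) p2@(4,4) -> at (4,5): 1 [p1], cum=1
Step 1: p0@(3,0) p1@ESC p2@(3,4) -> at (4,5): 0 [-], cum=1
Step 2: p0@(3,1) p1@ESC p2@ESC -> at (4,5): 0 [-], cum=1
Step 3: p0@(3,2) p1@ESC p2@ESC -> at (4,5): 0 [-], cum=1
Step 4: p0@(3,3) p1@ESC p2@ESC -> at (4,5): 0 [-], cum=1
Step 5: p0@(3,4) p1@ESC p2@ESC -> at (4,5): 0 [-], cum=1
Step 6: p0@ESC p1@ESC p2@ESC -> at (4,5): 0 [-], cum=1
Total visits = 1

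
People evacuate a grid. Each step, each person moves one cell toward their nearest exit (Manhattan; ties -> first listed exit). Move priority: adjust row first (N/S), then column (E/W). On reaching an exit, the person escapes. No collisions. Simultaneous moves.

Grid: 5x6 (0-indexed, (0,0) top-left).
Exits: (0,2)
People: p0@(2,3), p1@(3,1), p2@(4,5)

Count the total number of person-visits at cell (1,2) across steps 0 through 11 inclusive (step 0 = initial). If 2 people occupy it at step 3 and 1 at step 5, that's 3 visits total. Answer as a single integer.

Answer: 0

Derivation:
Step 0: p0@(2,3) p1@(3,1) p2@(4,5) -> at (1,2): 0 [-], cum=0
Step 1: p0@(1,3) p1@(2,1) p2@(3,5) -> at (1,2): 0 [-], cum=0
Step 2: p0@(0,3) p1@(1,1) p2@(2,5) -> at (1,2): 0 [-], cum=0
Step 3: p0@ESC p1@(0,1) p2@(1,5) -> at (1,2): 0 [-], cum=0
Step 4: p0@ESC p1@ESC p2@(0,5) -> at (1,2): 0 [-], cum=0
Step 5: p0@ESC p1@ESC p2@(0,4) -> at (1,2): 0 [-], cum=0
Step 6: p0@ESC p1@ESC p2@(0,3) -> at (1,2): 0 [-], cum=0
Step 7: p0@ESC p1@ESC p2@ESC -> at (1,2): 0 [-], cum=0
Total visits = 0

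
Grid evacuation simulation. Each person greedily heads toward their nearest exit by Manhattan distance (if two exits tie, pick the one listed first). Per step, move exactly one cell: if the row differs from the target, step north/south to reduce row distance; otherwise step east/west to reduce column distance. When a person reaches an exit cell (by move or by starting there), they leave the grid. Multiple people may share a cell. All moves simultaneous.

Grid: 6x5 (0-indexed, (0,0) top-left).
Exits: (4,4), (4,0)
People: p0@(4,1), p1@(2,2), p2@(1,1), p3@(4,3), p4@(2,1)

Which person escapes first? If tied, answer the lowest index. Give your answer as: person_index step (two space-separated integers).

Step 1: p0:(4,1)->(4,0)->EXIT | p1:(2,2)->(3,2) | p2:(1,1)->(2,1) | p3:(4,3)->(4,4)->EXIT | p4:(2,1)->(3,1)
Step 2: p0:escaped | p1:(3,2)->(4,2) | p2:(2,1)->(3,1) | p3:escaped | p4:(3,1)->(4,1)
Step 3: p0:escaped | p1:(4,2)->(4,3) | p2:(3,1)->(4,1) | p3:escaped | p4:(4,1)->(4,0)->EXIT
Step 4: p0:escaped | p1:(4,3)->(4,4)->EXIT | p2:(4,1)->(4,0)->EXIT | p3:escaped | p4:escaped
Exit steps: [1, 4, 4, 1, 3]
First to escape: p0 at step 1

Answer: 0 1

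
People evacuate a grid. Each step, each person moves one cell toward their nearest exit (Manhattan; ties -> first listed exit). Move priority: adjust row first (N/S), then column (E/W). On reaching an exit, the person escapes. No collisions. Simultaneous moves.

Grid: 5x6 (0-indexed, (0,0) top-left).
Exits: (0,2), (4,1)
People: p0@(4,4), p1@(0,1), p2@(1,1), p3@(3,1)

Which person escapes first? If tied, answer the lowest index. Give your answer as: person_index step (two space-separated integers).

Step 1: p0:(4,4)->(4,3) | p1:(0,1)->(0,2)->EXIT | p2:(1,1)->(0,1) | p3:(3,1)->(4,1)->EXIT
Step 2: p0:(4,3)->(4,2) | p1:escaped | p2:(0,1)->(0,2)->EXIT | p3:escaped
Step 3: p0:(4,2)->(4,1)->EXIT | p1:escaped | p2:escaped | p3:escaped
Exit steps: [3, 1, 2, 1]
First to escape: p1 at step 1

Answer: 1 1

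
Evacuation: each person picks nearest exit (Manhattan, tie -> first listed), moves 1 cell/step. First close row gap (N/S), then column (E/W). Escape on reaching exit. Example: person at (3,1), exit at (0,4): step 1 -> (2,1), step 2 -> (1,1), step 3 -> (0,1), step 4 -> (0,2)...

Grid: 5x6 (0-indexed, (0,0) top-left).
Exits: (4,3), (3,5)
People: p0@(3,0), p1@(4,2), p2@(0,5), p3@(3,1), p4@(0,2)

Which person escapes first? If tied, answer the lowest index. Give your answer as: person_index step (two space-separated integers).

Step 1: p0:(3,0)->(4,0) | p1:(4,2)->(4,3)->EXIT | p2:(0,5)->(1,5) | p3:(3,1)->(4,1) | p4:(0,2)->(1,2)
Step 2: p0:(4,0)->(4,1) | p1:escaped | p2:(1,5)->(2,5) | p3:(4,1)->(4,2) | p4:(1,2)->(2,2)
Step 3: p0:(4,1)->(4,2) | p1:escaped | p2:(2,5)->(3,5)->EXIT | p3:(4,2)->(4,3)->EXIT | p4:(2,2)->(3,2)
Step 4: p0:(4,2)->(4,3)->EXIT | p1:escaped | p2:escaped | p3:escaped | p4:(3,2)->(4,2)
Step 5: p0:escaped | p1:escaped | p2:escaped | p3:escaped | p4:(4,2)->(4,3)->EXIT
Exit steps: [4, 1, 3, 3, 5]
First to escape: p1 at step 1

Answer: 1 1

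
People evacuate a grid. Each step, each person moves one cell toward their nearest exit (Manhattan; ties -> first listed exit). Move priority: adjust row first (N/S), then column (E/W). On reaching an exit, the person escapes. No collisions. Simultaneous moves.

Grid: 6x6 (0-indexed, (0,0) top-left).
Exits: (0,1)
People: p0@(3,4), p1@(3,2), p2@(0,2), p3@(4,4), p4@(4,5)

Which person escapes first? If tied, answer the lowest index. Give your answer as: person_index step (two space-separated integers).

Step 1: p0:(3,4)->(2,4) | p1:(3,2)->(2,2) | p2:(0,2)->(0,1)->EXIT | p3:(4,4)->(3,4) | p4:(4,5)->(3,5)
Step 2: p0:(2,4)->(1,4) | p1:(2,2)->(1,2) | p2:escaped | p3:(3,4)->(2,4) | p4:(3,5)->(2,5)
Step 3: p0:(1,4)->(0,4) | p1:(1,2)->(0,2) | p2:escaped | p3:(2,4)->(1,4) | p4:(2,5)->(1,5)
Step 4: p0:(0,4)->(0,3) | p1:(0,2)->(0,1)->EXIT | p2:escaped | p3:(1,4)->(0,4) | p4:(1,5)->(0,5)
Step 5: p0:(0,3)->(0,2) | p1:escaped | p2:escaped | p3:(0,4)->(0,3) | p4:(0,5)->(0,4)
Step 6: p0:(0,2)->(0,1)->EXIT | p1:escaped | p2:escaped | p3:(0,3)->(0,2) | p4:(0,4)->(0,3)
Step 7: p0:escaped | p1:escaped | p2:escaped | p3:(0,2)->(0,1)->EXIT | p4:(0,3)->(0,2)
Step 8: p0:escaped | p1:escaped | p2:escaped | p3:escaped | p4:(0,2)->(0,1)->EXIT
Exit steps: [6, 4, 1, 7, 8]
First to escape: p2 at step 1

Answer: 2 1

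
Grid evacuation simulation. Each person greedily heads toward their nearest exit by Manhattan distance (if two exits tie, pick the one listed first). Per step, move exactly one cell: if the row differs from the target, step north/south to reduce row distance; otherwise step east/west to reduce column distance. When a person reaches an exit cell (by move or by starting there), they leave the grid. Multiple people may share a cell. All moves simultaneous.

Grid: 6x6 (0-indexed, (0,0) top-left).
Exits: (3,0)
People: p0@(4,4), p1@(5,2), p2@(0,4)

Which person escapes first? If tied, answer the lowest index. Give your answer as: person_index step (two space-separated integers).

Answer: 1 4

Derivation:
Step 1: p0:(4,4)->(3,4) | p1:(5,2)->(4,2) | p2:(0,4)->(1,4)
Step 2: p0:(3,4)->(3,3) | p1:(4,2)->(3,2) | p2:(1,4)->(2,4)
Step 3: p0:(3,3)->(3,2) | p1:(3,2)->(3,1) | p2:(2,4)->(3,4)
Step 4: p0:(3,2)->(3,1) | p1:(3,1)->(3,0)->EXIT | p2:(3,4)->(3,3)
Step 5: p0:(3,1)->(3,0)->EXIT | p1:escaped | p2:(3,3)->(3,2)
Step 6: p0:escaped | p1:escaped | p2:(3,2)->(3,1)
Step 7: p0:escaped | p1:escaped | p2:(3,1)->(3,0)->EXIT
Exit steps: [5, 4, 7]
First to escape: p1 at step 4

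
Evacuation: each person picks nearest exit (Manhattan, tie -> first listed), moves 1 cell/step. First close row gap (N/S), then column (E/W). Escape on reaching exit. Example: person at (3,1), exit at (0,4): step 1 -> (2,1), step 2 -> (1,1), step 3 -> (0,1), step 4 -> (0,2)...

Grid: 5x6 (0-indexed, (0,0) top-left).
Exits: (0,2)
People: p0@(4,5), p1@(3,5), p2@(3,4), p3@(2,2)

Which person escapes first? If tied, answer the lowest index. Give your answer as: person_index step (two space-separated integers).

Step 1: p0:(4,5)->(3,5) | p1:(3,5)->(2,5) | p2:(3,4)->(2,4) | p3:(2,2)->(1,2)
Step 2: p0:(3,5)->(2,5) | p1:(2,5)->(1,5) | p2:(2,4)->(1,4) | p3:(1,2)->(0,2)->EXIT
Step 3: p0:(2,5)->(1,5) | p1:(1,5)->(0,5) | p2:(1,4)->(0,4) | p3:escaped
Step 4: p0:(1,5)->(0,5) | p1:(0,5)->(0,4) | p2:(0,4)->(0,3) | p3:escaped
Step 5: p0:(0,5)->(0,4) | p1:(0,4)->(0,3) | p2:(0,3)->(0,2)->EXIT | p3:escaped
Step 6: p0:(0,4)->(0,3) | p1:(0,3)->(0,2)->EXIT | p2:escaped | p3:escaped
Step 7: p0:(0,3)->(0,2)->EXIT | p1:escaped | p2:escaped | p3:escaped
Exit steps: [7, 6, 5, 2]
First to escape: p3 at step 2

Answer: 3 2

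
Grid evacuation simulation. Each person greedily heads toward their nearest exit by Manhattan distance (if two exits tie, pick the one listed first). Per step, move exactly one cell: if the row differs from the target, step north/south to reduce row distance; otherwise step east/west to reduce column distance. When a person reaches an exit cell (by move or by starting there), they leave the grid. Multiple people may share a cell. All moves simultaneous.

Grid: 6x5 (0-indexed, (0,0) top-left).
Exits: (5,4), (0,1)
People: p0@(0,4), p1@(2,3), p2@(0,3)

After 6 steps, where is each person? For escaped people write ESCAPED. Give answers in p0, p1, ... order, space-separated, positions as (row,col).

Step 1: p0:(0,4)->(0,3) | p1:(2,3)->(3,3) | p2:(0,3)->(0,2)
Step 2: p0:(0,3)->(0,2) | p1:(3,3)->(4,3) | p2:(0,2)->(0,1)->EXIT
Step 3: p0:(0,2)->(0,1)->EXIT | p1:(4,3)->(5,3) | p2:escaped
Step 4: p0:escaped | p1:(5,3)->(5,4)->EXIT | p2:escaped

ESCAPED ESCAPED ESCAPED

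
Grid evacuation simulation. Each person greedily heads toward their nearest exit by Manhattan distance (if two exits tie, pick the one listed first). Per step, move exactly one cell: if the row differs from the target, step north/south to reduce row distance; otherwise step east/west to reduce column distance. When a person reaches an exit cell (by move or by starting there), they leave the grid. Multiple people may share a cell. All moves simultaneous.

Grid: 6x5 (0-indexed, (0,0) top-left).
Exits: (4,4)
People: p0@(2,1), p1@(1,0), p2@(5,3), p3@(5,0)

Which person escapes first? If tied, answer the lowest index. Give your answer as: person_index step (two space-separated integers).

Answer: 2 2

Derivation:
Step 1: p0:(2,1)->(3,1) | p1:(1,0)->(2,0) | p2:(5,3)->(4,3) | p3:(5,0)->(4,0)
Step 2: p0:(3,1)->(4,1) | p1:(2,0)->(3,0) | p2:(4,3)->(4,4)->EXIT | p3:(4,0)->(4,1)
Step 3: p0:(4,1)->(4,2) | p1:(3,0)->(4,0) | p2:escaped | p3:(4,1)->(4,2)
Step 4: p0:(4,2)->(4,3) | p1:(4,0)->(4,1) | p2:escaped | p3:(4,2)->(4,3)
Step 5: p0:(4,3)->(4,4)->EXIT | p1:(4,1)->(4,2) | p2:escaped | p3:(4,3)->(4,4)->EXIT
Step 6: p0:escaped | p1:(4,2)->(4,3) | p2:escaped | p3:escaped
Step 7: p0:escaped | p1:(4,3)->(4,4)->EXIT | p2:escaped | p3:escaped
Exit steps: [5, 7, 2, 5]
First to escape: p2 at step 2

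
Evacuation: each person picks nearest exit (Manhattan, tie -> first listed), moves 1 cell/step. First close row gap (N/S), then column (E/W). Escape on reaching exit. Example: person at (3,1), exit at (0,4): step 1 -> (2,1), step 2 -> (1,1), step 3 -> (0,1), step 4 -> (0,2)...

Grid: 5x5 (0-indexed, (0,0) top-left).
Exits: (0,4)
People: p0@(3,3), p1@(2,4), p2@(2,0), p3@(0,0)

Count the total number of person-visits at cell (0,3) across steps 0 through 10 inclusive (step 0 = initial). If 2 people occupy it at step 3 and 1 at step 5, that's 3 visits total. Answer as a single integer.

Answer: 3

Derivation:
Step 0: p0@(3,3) p1@(2,4) p2@(2,0) p3@(0,0) -> at (0,3): 0 [-], cum=0
Step 1: p0@(2,3) p1@(1,4) p2@(1,0) p3@(0,1) -> at (0,3): 0 [-], cum=0
Step 2: p0@(1,3) p1@ESC p2@(0,0) p3@(0,2) -> at (0,3): 0 [-], cum=0
Step 3: p0@(0,3) p1@ESC p2@(0,1) p3@(0,3) -> at (0,3): 2 [p0,p3], cum=2
Step 4: p0@ESC p1@ESC p2@(0,2) p3@ESC -> at (0,3): 0 [-], cum=2
Step 5: p0@ESC p1@ESC p2@(0,3) p3@ESC -> at (0,3): 1 [p2], cum=3
Step 6: p0@ESC p1@ESC p2@ESC p3@ESC -> at (0,3): 0 [-], cum=3
Total visits = 3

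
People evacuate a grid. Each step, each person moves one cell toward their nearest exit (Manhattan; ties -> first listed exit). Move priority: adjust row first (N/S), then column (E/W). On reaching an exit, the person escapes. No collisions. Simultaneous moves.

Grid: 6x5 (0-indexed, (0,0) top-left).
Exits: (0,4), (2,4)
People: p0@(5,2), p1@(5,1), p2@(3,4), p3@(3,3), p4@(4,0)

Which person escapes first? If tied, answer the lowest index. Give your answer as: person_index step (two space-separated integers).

Step 1: p0:(5,2)->(4,2) | p1:(5,1)->(4,1) | p2:(3,4)->(2,4)->EXIT | p3:(3,3)->(2,3) | p4:(4,0)->(3,0)
Step 2: p0:(4,2)->(3,2) | p1:(4,1)->(3,1) | p2:escaped | p3:(2,3)->(2,4)->EXIT | p4:(3,0)->(2,0)
Step 3: p0:(3,2)->(2,2) | p1:(3,1)->(2,1) | p2:escaped | p3:escaped | p4:(2,0)->(2,1)
Step 4: p0:(2,2)->(2,3) | p1:(2,1)->(2,2) | p2:escaped | p3:escaped | p4:(2,1)->(2,2)
Step 5: p0:(2,3)->(2,4)->EXIT | p1:(2,2)->(2,3) | p2:escaped | p3:escaped | p4:(2,2)->(2,3)
Step 6: p0:escaped | p1:(2,3)->(2,4)->EXIT | p2:escaped | p3:escaped | p4:(2,3)->(2,4)->EXIT
Exit steps: [5, 6, 1, 2, 6]
First to escape: p2 at step 1

Answer: 2 1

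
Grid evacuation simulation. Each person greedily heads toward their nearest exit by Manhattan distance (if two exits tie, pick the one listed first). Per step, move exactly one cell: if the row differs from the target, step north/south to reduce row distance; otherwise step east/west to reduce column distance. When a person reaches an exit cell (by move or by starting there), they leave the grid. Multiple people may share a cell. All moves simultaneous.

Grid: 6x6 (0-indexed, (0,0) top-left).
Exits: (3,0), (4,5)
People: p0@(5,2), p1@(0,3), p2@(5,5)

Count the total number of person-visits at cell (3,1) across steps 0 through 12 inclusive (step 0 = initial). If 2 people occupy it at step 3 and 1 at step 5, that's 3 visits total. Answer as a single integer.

Step 0: p0@(5,2) p1@(0,3) p2@(5,5) -> at (3,1): 0 [-], cum=0
Step 1: p0@(4,2) p1@(1,3) p2@ESC -> at (3,1): 0 [-], cum=0
Step 2: p0@(3,2) p1@(2,3) p2@ESC -> at (3,1): 0 [-], cum=0
Step 3: p0@(3,1) p1@(3,3) p2@ESC -> at (3,1): 1 [p0], cum=1
Step 4: p0@ESC p1@(3,2) p2@ESC -> at (3,1): 0 [-], cum=1
Step 5: p0@ESC p1@(3,1) p2@ESC -> at (3,1): 1 [p1], cum=2
Step 6: p0@ESC p1@ESC p2@ESC -> at (3,1): 0 [-], cum=2
Total visits = 2

Answer: 2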